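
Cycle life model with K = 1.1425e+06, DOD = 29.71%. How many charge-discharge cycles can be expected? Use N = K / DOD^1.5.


DOD^1.5 = 161.94
N = K / DOD^1.5 = 1.1425e+06 / 161.94 = 7055

7055 cycles


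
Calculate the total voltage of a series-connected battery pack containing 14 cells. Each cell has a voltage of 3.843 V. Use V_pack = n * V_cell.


Series voltages add: 14 * 3.843 V = 53.802 V

53.802 V


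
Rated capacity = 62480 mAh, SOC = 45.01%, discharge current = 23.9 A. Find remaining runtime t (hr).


Convert: C_total = 62480 mAh = 62.48 Ah
Step 1: remaining = SOC/100 * C_total = 45.01/100 * 62.48 = 28.122 Ah
Step 2: t = remaining / I = 28.122 / 23.9 = 1.177 hr

1.177 hr


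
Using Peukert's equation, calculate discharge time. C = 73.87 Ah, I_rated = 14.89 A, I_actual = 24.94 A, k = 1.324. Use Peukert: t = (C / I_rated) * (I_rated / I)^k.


t_rated = C / I_rated = 73.87 / 14.89 = 4.961 hr
(I_rated/I)^k = (0.59703)^1.324 = 0.50515
t = t_rated * (I_rated/I)^k = 4.961 * 0.50515 = 2.506 hr

2.506 hr


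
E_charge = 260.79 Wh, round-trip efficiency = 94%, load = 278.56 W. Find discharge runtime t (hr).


Step 1: E_discharge = eta/100 * E_charge = 94/100 * 260.79 = 245.14 Wh
Step 2: t = E_discharge / P = 245.14 / 278.56 = 0.8800 hr

0.8800 hr


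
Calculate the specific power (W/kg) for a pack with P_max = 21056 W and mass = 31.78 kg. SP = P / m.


SP = P / m = 21056 / 31.78 = 662.6 W/kg

662.6 W/kg


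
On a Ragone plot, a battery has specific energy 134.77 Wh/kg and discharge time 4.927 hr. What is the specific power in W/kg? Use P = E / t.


P_specific = E / t = 134.77 / 4.927 = 27.35 W/kg

27.35 W/kg


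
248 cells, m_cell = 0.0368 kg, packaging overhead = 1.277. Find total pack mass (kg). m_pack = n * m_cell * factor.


Cell mass sum = 248 * 0.0368 = 9.1264 kg
With overhead 1.277: m_pack = 9.1264 * 1.277 = 11.65 kg

11.65 kg


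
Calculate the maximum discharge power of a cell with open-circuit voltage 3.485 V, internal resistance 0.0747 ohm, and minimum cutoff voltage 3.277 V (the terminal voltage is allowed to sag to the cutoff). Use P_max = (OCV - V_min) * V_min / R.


P_max = (OCV - V_min) * V_min / R = (3.485 - 3.277) * 3.277 / 0.0747 = 0.208 * 3.277 / 0.0747 = 9.125 W

9.125 W


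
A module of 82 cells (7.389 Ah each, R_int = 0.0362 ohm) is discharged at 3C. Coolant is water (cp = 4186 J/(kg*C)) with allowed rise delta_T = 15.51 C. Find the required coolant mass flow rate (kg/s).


Step 1: I = 3 * 7.389 = 22.167 A
Step 2: Q_cell = I^2 * R = 22.167^2 * 0.0362 = 17.788 W
Step 3: Q_total = 82 * 17.788 = 1458.6 W
Step 4: m_dot = Q_total / (cp * dT) = 1458.6 / (4186 * 15.51) = 0.02247 kg/s

0.02247 kg/s


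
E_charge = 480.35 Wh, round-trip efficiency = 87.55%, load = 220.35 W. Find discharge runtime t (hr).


Step 1: E_discharge = eta/100 * E_charge = 87.55/100 * 480.35 = 420.55 Wh
Step 2: t = E_discharge / P = 420.55 / 220.35 = 1.909 hr

1.909 hr


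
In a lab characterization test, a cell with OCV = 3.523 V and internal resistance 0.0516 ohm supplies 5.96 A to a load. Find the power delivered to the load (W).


Step 1: V_terminal = OCV - I*R = 3.523 - 5.96 * 0.0516 = 3.2155 V
Step 2: P_out = V_terminal * I = 3.2155 * 5.96 = 19.16 W

19.16 W


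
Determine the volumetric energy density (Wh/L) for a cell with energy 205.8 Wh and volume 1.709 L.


Volumetric ED = 205.8 Wh / 1.709 L = 120.4 Wh/L

120.4 Wh/L


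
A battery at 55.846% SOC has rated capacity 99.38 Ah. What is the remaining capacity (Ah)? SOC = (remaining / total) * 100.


remaining = SOC / 100 * total = 55.846 / 100 * 99.38 = 55.50 Ah

55.50 Ah


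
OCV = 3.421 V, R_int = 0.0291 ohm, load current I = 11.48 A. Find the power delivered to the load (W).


Step 1: V_terminal = OCV - I*R = 3.421 - 11.48 * 0.0291 = 3.0869 V
Step 2: P_out = V_terminal * I = 3.0869 * 11.48 = 35.44 W

35.44 W


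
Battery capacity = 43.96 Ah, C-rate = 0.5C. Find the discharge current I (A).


I = C_rate * capacity = 0.5 * 43.96 = 21.98 A

21.98 A


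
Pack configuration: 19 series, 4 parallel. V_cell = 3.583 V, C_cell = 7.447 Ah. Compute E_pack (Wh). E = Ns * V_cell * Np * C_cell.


E = Ns * Vcell * Np * Ccell = 19 * 3.583 * 4 * 7.447 = 2028 Wh

2028 Wh


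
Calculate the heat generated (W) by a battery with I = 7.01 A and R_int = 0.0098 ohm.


I^2 = 49.14
Q = 49.14 * 0.0098 = 0.4816 W

0.4816 W


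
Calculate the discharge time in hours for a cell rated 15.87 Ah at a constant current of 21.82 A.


Runtime = 15.87 Ah / 21.82 A = 0.7273 hr

0.7273 hr


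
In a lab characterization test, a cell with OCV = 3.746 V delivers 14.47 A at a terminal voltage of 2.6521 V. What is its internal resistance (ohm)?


R = (OCV - V) / I = (3.746 - 2.6521) / 14.47 = 0.07560 ohm

0.07560 ohm


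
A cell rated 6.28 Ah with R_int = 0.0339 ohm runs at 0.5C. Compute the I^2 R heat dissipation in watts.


Step 1: I = C_rate * capacity = 0.5 * 6.28 = 3.14 A
Step 2: Q = I^2 * R = 3.14^2 * 0.0339 = 9.8596 * 0.0339 = 0.3342 W

0.3342 W


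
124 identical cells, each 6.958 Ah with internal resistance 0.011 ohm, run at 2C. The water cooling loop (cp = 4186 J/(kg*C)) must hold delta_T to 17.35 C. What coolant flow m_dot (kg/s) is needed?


Step 1: I = 2 * 6.958 = 13.916 A
Step 2: Q_cell = I^2 * R = 13.916^2 * 0.011 = 2.1302 W
Step 3: Q_total = 124 * 2.1302 = 264.14 W
Step 4: m_dot = Q_total / (cp * dT) = 264.14 / (4186 * 17.35) = 0.003637 kg/s

0.003637 kg/s


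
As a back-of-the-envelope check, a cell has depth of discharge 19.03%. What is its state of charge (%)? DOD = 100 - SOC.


SOC = 100 - DOD = 100 - 19.03 = 80.97%

80.97%


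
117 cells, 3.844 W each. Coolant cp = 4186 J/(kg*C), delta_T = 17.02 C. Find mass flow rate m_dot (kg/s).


Step 1: Total heat Q = 117 * 3.844 W = 449.75 W
Step 2: denom = cp * dT = 4186 * 17.02 = 71246
Step 3: m_dot = 449.75 / 71246 = 0.006313 kg/s

0.006313 kg/s


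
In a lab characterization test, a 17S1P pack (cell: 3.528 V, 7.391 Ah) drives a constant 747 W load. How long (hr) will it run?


Step 1: E_pack = Ns * V_cell * Np * C_cell = 17 * 3.528 * 1 * 7.391 = 443.28 Wh
Step 2: t = E_pack / P = 443.28 / 747 = 0.5934 hr

0.5934 hr


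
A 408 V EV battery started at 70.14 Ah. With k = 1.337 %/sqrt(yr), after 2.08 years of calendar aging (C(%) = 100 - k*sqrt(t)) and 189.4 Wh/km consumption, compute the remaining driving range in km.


Step 1: capacity retention = 100 - 1.337 * sqrt(2.08) = 100 - 1.337 * 1.4422 = 98.072%
Step 2: C_now = 70.14 * 98.072/100 = 68.788 Ah
Step 3: E_pack = V * C_now = 408 * 68.788 = 28066 Wh
Step 4: range = E_pack / consumption = 28066 / 189.4 = 148.2 km

148.2 km


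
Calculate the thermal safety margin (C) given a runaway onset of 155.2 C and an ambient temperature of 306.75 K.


Convert: T_ambient = 306.75 K = 33.6 C
margin = 155.2 - 33.6 = 121.6 C

121.6 C


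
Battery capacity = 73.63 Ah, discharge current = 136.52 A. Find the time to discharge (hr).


Runtime = 73.63 Ah / 136.52 A = 0.5393 hr

0.5393 hr


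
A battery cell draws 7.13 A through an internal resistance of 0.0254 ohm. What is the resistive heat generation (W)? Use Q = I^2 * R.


I^2 = 50.837
Q = 50.837 * 0.0254 = 1.291 W

1.291 W


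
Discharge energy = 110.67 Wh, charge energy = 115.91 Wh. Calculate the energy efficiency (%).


eta_e = E_dis / E_chg * 100 = 110.67 / 115.91 * 100 = 95.48%

95.48%


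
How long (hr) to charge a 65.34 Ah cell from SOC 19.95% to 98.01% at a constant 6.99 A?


Step 1: dSOC = 98.01% - 19.95% = 78.06%
Step 2: delta_Ah = 65.34 * 78.06 / 100 = 51.004 Ah
Step 3: t = 51.004 / 6.99 = 7.297 hr

7.297 hr


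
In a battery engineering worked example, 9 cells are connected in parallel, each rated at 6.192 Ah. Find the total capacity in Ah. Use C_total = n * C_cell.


Parallel capacities add: 9 * 6.192 Ah = 55.728 Ah

55.728 Ah


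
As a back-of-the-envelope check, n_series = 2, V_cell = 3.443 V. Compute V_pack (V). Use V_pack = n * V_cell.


V_pack = n * V_cell = 2 * 3.443 = 6.886 V

6.886 V


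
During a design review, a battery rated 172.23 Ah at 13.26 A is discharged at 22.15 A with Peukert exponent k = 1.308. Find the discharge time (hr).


t_rated = C / I_rated = 172.23 / 13.26 = 12.989 hr
(I_rated/I)^k = (0.59865)^1.308 = 0.51114
t = t_rated * (I_rated/I)^k = 12.989 * 0.51114 = 6.639 hr

6.639 hr


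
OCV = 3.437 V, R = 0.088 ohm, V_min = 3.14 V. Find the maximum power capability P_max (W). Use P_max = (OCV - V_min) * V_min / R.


dV = OCV - V_min = 0.297 V (so I_max = dV / R)
P_max = dV * V_min / R = 0.297 * 3.14 / 0.088 = 10.60 W

10.60 W


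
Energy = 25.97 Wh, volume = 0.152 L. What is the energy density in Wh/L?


Volumetric ED = 25.97 Wh / 0.152 L = 170.9 Wh/L

170.9 Wh/L


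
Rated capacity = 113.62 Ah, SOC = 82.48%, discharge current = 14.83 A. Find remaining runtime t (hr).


Step 1: remaining = SOC/100 * C_total = 82.48/100 * 113.62 = 93.714 Ah
Step 2: t = remaining / I = 93.714 / 14.83 = 6.319 hr

6.319 hr


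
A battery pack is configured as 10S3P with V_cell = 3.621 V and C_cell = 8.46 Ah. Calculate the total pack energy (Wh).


E = Ns * Vcell * Np * Ccell = 10 * 3.621 * 3 * 8.46 = 919.0 Wh

919.0 Wh


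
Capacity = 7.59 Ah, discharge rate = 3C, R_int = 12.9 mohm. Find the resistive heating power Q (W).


Convert: R = 12.9 mohm = 0.0129 ohm
Step 1: I = C_rate * capacity = 3 * 7.59 = 22.77 A
Step 2: Q = I^2 * R = 22.77^2 * 0.0129 = 518.47 * 0.0129 = 6.688 W

6.688 W


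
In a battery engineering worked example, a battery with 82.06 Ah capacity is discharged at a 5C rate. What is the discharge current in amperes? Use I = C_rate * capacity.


I = C_rate * capacity = 5 * 82.06 = 410.3 A

410.3 A


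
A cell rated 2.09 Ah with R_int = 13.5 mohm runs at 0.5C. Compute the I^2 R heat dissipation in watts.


Convert: R = 13.5 mohm = 0.0135 ohm
Step 1: I = C_rate * capacity = 0.5 * 2.09 = 1.045 A
Step 2: Q = I^2 * R = 1.045^2 * 0.0135 = 1.092 * 0.0135 = 0.01474 W

0.01474 W


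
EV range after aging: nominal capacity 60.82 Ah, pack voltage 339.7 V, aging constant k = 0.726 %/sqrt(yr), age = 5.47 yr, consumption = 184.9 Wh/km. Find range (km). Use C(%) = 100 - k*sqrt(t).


Step 1: capacity retention = 100 - 0.726 * sqrt(5.47) = 100 - 0.726 * 2.3388 = 98.302%
Step 2: C_now = 60.82 * 98.302/100 = 59.787 Ah
Step 3: E_pack = V * C_now = 339.7 * 59.787 = 20310 Wh
Step 4: range = E_pack / consumption = 20310 / 184.9 = 109.8 km

109.8 km


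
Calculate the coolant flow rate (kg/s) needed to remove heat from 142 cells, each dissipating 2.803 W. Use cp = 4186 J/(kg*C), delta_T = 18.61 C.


Q_total = 142 * 2.803 = 398.03 W
m_dot = Q_total / (cp * dT) = 398.03 / (4186 * 18.61) = 0.005109 kg/s

0.005109 kg/s


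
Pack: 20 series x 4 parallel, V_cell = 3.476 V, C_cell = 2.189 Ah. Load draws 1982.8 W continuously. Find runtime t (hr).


Step 1: E_pack = Ns * V_cell * Np * C_cell = 20 * 3.476 * 4 * 2.189 = 608.72 Wh
Step 2: t = E_pack / P = 608.72 / 1982.8 = 0.3070 hr

0.3070 hr


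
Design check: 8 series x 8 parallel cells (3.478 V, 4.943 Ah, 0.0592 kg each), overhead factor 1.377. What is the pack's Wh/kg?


Step 1: V_pack = 8 * 3.478 = 27.824 V
Step 2: C_pack = 8 * 4.943 = 39.544 Ah
Step 3: E_pack = V_pack * C_pack = 27.824 * 39.544 = 1100.3 Wh
Step 4: m_pack = 8 * 8 * 0.0592 * 1.377 = 5.2172 kg
Step 5: ED = E_pack / m_pack = 1100.3 / 5.2172 = 210.9 Wh/kg

210.9 Wh/kg


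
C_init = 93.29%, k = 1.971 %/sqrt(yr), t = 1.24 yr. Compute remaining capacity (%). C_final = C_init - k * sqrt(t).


sqrt(t) = sqrt(1.24) = 1.1136
C_final = 93.29 - 1.971 * 1.1136 = 91.10%

91.10%


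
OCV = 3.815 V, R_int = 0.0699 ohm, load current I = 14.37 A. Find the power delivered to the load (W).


Step 1: V_terminal = OCV - I*R = 3.815 - 14.37 * 0.0699 = 2.8105 V
Step 2: P_out = V_terminal * I = 2.8105 * 14.37 = 40.39 W

40.39 W


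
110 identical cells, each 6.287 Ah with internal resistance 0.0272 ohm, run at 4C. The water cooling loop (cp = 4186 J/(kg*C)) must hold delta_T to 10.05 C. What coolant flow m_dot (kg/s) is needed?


Step 1: I = 4 * 6.287 = 25.148 A
Step 2: Q_cell = I^2 * R = 25.148^2 * 0.0272 = 17.202 W
Step 3: Q_total = 110 * 17.202 = 1892.2 W
Step 4: m_dot = Q_total / (cp * dT) = 1892.2 / (4186 * 10.05) = 0.04498 kg/s

0.04498 kg/s


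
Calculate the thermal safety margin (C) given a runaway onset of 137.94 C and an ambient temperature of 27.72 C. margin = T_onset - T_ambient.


margin = T_onset - T_ambient = 137.94 - 27.72 = 110.22 C

110.22 C


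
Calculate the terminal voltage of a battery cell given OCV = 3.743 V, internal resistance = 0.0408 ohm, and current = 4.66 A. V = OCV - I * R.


IR drop = 4.66 * 0.0408 = 0.19013 V
V = 3.743 - 0.19013 = 3.553 V

3.553 V


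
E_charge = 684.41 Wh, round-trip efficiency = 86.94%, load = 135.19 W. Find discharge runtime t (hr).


Step 1: E_discharge = eta/100 * E_charge = 86.94/100 * 684.41 = 595.03 Wh
Step 2: t = E_discharge / P = 595.03 / 135.19 = 4.401 hr

4.401 hr


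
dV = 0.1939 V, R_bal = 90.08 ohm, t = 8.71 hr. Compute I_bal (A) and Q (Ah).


First, Ohm's law: I_bal = 0.1939 V / 90.08 ohm = 0.0021525 A
Then Q = I * t = 0.0021525 A * 8.71 hr = 0.01875 Ah

I=0.0021525 A, Q=0.01875 Ah


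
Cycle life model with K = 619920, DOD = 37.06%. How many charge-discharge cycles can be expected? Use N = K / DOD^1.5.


Step 1: DOD^1.5 = 37.06^1.5 = 225.61
Step 2: N = 619920 / 225.61 = 2748 cycles

2748 cycles


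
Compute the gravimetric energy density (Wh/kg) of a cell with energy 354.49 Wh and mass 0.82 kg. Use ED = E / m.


Specific energy = 354.49 Wh / 0.82 kg = 432.3 Wh/kg

432.3 Wh/kg


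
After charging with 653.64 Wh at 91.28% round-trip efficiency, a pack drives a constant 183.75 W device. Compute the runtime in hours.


Step 1: E_discharge = eta/100 * E_charge = 91.28/100 * 653.64 = 596.64 Wh
Step 2: t = E_discharge / P = 596.64 / 183.75 = 3.247 hr

3.247 hr


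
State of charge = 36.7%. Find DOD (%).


DOD = 100 - SOC = 100 - 36.7 = 63.3%

63.3%


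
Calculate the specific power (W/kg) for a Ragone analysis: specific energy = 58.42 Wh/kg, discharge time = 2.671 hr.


Specific power = 58.42 Wh/kg / 2.671 hr = 21.87 W/kg

21.87 W/kg


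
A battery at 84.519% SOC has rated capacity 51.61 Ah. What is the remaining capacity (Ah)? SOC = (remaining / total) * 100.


remaining = SOC / 100 * total = 84.519 / 100 * 51.61 = 43.62 Ah

43.62 Ah


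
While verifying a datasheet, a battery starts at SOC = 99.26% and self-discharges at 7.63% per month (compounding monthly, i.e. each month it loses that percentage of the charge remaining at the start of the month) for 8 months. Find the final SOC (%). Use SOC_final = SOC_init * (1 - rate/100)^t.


Monthly retention factor = 1 - 7.63/100 = 0.9237
Over 8 months: factor^8 = 0.52997
SOC_final = 99.26 * 0.52997 = 52.60%

52.60%


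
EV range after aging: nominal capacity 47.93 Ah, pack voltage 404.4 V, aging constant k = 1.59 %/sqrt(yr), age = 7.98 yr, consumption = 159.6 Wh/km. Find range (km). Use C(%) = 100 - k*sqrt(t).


Step 1: capacity retention = 100 - 1.59 * sqrt(7.98) = 100 - 1.59 * 2.8249 = 95.508%
Step 2: C_now = 47.93 * 95.508/100 = 45.777 Ah
Step 3: E_pack = V * C_now = 404.4 * 45.777 = 18512 Wh
Step 4: range = E_pack / consumption = 18512 / 159.6 = 116.0 km

116.0 km


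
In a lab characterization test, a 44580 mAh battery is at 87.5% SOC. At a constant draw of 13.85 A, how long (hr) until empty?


Convert: C_total = 44580 mAh = 44.58 Ah
Step 1: remaining = SOC/100 * C_total = 87.5/100 * 44.58 = 39.008 Ah
Step 2: t = remaining / I = 39.008 / 13.85 = 2.816 hr

2.816 hr


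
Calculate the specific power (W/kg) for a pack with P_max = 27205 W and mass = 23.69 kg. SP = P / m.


SP = P / m = 27205 / 23.69 = 1148 W/kg

1148 W/kg


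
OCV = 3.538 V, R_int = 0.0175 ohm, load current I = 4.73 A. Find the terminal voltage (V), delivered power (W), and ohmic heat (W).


Step 1: V_terminal = OCV - I*R = 3.538 - 4.73 * 0.0175 = 3.4552 V
Step 2: P_out = V_terminal * I = 3.4552 * 4.73 = 16.34 W
Step 3: Q = I^2 * R = 4.73^2 * 0.0175 = 0.3915 W

V=3.4552 V, P=16.34 W, Q=0.3915 W


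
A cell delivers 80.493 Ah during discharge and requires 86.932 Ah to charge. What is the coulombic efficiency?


Coulombic efficiency = 80.493/86.932 * 100% = 92.59%

92.59%


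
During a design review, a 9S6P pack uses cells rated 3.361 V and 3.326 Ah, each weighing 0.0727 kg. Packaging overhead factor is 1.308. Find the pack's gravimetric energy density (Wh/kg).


Step 1: V_pack = 9 * 3.361 = 30.249 V
Step 2: C_pack = 6 * 3.326 = 19.956 Ah
Step 3: E_pack = V_pack * C_pack = 30.249 * 19.956 = 603.65 Wh
Step 4: m_pack = 9 * 6 * 0.0727 * 1.308 = 5.1349 kg
Step 5: ED = E_pack / m_pack = 603.65 / 5.1349 = 117.6 Wh/kg

117.6 Wh/kg


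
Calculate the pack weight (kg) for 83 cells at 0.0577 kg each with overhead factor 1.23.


Cell mass sum = 83 * 0.0577 = 4.7891 kg
With overhead 1.23: m_pack = 4.7891 * 1.23 = 5.891 kg

5.891 kg


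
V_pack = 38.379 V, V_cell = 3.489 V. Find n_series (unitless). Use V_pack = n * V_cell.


n = V_pack / V_cell = 38.379 / 3.489 = 11

11


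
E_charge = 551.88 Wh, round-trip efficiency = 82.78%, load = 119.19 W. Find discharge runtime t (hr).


Step 1: E_discharge = eta/100 * E_charge = 82.78/100 * 551.88 = 456.85 Wh
Step 2: t = E_discharge / P = 456.85 / 119.19 = 3.833 hr

3.833 hr


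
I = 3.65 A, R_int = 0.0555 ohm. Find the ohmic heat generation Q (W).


Q = I^2 * R = 3.65^2 * 0.0555 = 0.7394 W

0.7394 W


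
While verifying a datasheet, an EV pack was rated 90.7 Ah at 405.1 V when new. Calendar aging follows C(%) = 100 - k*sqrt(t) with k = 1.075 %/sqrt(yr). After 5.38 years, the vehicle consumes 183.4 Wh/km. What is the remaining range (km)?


Step 1: capacity retention = 100 - 1.075 * sqrt(5.38) = 100 - 1.075 * 2.3195 = 97.507%
Step 2: C_now = 90.7 * 97.507/100 = 88.439 Ah
Step 3: E_pack = V * C_now = 405.1 * 88.439 = 35827 Wh
Step 4: range = E_pack / consumption = 35827 / 183.4 = 195.3 km

195.3 km


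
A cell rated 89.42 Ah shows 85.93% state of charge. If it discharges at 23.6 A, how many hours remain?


Step 1: remaining = SOC/100 * C_total = 85.93/100 * 89.42 = 76.839 Ah
Step 2: t = remaining / I = 76.839 / 23.6 = 3.256 hr

3.256 hr


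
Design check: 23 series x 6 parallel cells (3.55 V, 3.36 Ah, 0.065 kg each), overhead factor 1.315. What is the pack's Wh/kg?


Step 1: V_pack = 23 * 3.55 = 81.65 V
Step 2: C_pack = 6 * 3.36 = 20.16 Ah
Step 3: E_pack = V_pack * C_pack = 81.65 * 20.16 = 1646.1 Wh
Step 4: m_pack = 23 * 6 * 0.065 * 1.315 = 11.796 kg
Step 5: ED = E_pack / m_pack = 1646.1 / 11.796 = 139.5 Wh/kg

139.5 Wh/kg


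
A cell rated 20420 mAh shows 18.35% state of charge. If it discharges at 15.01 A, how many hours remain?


Convert: C_total = 20420 mAh = 20.42 Ah
Step 1: remaining = SOC/100 * C_total = 18.35/100 * 20.42 = 3.7471 Ah
Step 2: t = remaining / I = 3.7471 / 15.01 = 0.2496 hr

0.2496 hr


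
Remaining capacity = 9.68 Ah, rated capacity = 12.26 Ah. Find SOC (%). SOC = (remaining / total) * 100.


SOC% = 9.68 / 12.26 * 100 = 78.96%

78.96%


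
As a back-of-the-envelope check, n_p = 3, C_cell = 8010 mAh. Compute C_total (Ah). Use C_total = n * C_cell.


Convert: C_cell = 8010 mAh = 8.01 Ah
C_total = 3 * 8.01 = 24.03 Ah

24.03 Ah


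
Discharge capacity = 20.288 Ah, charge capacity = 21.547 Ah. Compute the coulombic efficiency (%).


Coulombic efficiency = 20.288/21.547 * 100% = 94.16%

94.16%


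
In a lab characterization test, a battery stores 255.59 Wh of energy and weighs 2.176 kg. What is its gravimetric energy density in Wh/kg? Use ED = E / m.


ED = E / m = 255.59 / 2.176 = 117.5 Wh/kg

117.5 Wh/kg


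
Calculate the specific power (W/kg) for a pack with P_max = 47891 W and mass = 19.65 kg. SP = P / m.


Specific power = 47891 W / 19.65 kg = 2437 W/kg

2437 W/kg


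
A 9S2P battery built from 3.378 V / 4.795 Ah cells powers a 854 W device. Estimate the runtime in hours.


Step 1: E_pack = Ns * V_cell * Np * C_cell = 9 * 3.378 * 2 * 4.795 = 291.56 Wh
Step 2: t = E_pack / P = 291.56 / 854 = 0.3414 hr

0.3414 hr


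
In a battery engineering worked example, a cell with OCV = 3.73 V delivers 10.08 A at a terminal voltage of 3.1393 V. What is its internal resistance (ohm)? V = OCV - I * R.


R = (OCV - V) / I = (3.73 - 3.1393) / 10.08 = 0.05860 ohm

0.05860 ohm


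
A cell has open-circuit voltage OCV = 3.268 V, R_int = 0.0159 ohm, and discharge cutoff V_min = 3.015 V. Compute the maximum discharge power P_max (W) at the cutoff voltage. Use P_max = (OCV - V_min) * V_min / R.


dV = OCV - V_min = 0.253 V (so I_max = dV / R)
P_max = dV * V_min / R = 0.253 * 3.015 / 0.0159 = 47.97 W

47.97 W


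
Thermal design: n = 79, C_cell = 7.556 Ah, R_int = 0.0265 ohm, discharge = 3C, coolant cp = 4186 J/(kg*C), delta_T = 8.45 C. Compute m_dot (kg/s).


Step 1: I = 3 * 7.556 = 22.668 A
Step 2: Q_cell = I^2 * R = 22.668^2 * 0.0265 = 13.617 W
Step 3: Q_total = 79 * 13.617 = 1075.7 W
Step 4: m_dot = Q_total / (cp * dT) = 1075.7 / (4186 * 8.45) = 0.03041 kg/s

0.03041 kg/s


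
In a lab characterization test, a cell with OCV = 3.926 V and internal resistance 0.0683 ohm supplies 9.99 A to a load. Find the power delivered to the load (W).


Step 1: V_terminal = OCV - I*R = 3.926 - 9.99 * 0.0683 = 3.2437 V
Step 2: P_out = V_terminal * I = 3.2437 * 9.99 = 32.40 W

32.40 W


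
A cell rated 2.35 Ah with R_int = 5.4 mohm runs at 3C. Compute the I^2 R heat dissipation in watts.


Convert: R = 5.4 mohm = 0.0054 ohm
Step 1: I = C_rate * capacity = 3 * 2.35 = 7.05 A
Step 2: Q = I^2 * R = 7.05^2 * 0.0054 = 49.703 * 0.0054 = 0.2684 W

0.2684 W


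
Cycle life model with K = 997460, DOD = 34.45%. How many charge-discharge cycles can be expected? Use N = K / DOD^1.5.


Step 1: DOD^1.5 = 34.45^1.5 = 202.2
Step 2: N = 997460 / 202.2 = 4933 cycles

4933 cycles


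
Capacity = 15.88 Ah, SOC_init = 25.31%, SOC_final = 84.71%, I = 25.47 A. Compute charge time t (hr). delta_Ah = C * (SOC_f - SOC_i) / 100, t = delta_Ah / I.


Step 1: dSOC = 84.71% - 25.31% = 59.4%
Step 2: delta_Ah = 15.88 * 59.4 / 100 = 9.4327 Ah
Step 3: t = 9.4327 / 25.47 = 0.3703 hr

0.3703 hr


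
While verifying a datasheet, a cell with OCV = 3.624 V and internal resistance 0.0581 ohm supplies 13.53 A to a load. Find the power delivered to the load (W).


Step 1: V_terminal = OCV - I*R = 3.624 - 13.53 * 0.0581 = 2.8379 V
Step 2: P_out = V_terminal * I = 2.8379 * 13.53 = 38.40 W

38.40 W


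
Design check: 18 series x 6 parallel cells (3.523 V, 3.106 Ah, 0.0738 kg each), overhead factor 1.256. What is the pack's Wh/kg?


Step 1: V_pack = 18 * 3.523 = 63.414 V
Step 2: C_pack = 6 * 3.106 = 18.636 Ah
Step 3: E_pack = V_pack * C_pack = 63.414 * 18.636 = 1181.8 Wh
Step 4: m_pack = 18 * 6 * 0.0738 * 1.256 = 10.011 kg
Step 5: ED = E_pack / m_pack = 1181.8 / 10.011 = 118.1 Wh/kg

118.1 Wh/kg


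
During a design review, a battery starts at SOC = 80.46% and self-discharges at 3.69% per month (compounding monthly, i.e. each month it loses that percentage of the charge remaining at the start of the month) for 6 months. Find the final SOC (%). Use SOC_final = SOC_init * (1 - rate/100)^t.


Monthly retention factor = 1 - 3.69/100 = 0.9631
Over 6 months: factor^6 = 0.79805
SOC_final = 80.46 * 0.79805 = 64.21%

64.21%


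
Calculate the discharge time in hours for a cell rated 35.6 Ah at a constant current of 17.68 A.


t = capacity / current = 35.6 / 17.68 = 2.014 hr

2.014 hr


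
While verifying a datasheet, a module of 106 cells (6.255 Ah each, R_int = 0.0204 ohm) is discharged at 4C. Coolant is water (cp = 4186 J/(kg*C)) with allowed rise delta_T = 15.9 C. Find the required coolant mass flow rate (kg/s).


Step 1: I = 4 * 6.255 = 25.02 A
Step 2: Q_cell = I^2 * R = 25.02^2 * 0.0204 = 12.77 W
Step 3: Q_total = 106 * 12.77 = 1353.6 W
Step 4: m_dot = Q_total / (cp * dT) = 1353.6 / (4186 * 15.9) = 0.02034 kg/s

0.02034 kg/s


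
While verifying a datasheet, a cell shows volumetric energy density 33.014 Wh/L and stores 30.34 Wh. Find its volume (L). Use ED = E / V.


V = E / ED = 30.34 / 33.014 = 0.9190 L

0.9190 L


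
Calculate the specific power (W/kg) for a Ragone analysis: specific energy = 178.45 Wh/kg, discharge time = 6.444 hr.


Specific power = 178.45 Wh/kg / 6.444 hr = 27.69 W/kg

27.69 W/kg


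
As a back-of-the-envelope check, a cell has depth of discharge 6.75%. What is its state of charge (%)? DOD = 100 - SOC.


SOC = 100 - DOD = 100 - 6.75 = 93.25%

93.25%


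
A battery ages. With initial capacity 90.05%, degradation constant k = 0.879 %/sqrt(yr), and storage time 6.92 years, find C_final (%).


sqrt(t) = sqrt(6.92) = 2.6306
C_final = 90.05 - 0.879 * 2.6306 = 87.74%

87.74%


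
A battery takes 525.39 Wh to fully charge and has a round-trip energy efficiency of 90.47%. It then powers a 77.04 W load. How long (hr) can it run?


Step 1: E_discharge = eta/100 * E_charge = 90.47/100 * 525.39 = 475.32 Wh
Step 2: t = E_discharge / P = 475.32 / 77.04 = 6.170 hr

6.170 hr


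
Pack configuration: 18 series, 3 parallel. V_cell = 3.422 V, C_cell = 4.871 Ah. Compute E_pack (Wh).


E = Ns * Vcell * Np * Ccell = 18 * 3.422 * 3 * 4.871 = 900.1 Wh

900.1 Wh


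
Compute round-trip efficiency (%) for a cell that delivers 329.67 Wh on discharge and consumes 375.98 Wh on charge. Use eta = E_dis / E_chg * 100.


eta_e = E_dis / E_chg * 100 = 329.67 / 375.98 * 100 = 87.68%

87.68%


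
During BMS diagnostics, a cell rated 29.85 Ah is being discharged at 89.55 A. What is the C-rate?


Rearranging: C_rate = 89.55 / 29.85 = 3C

3C


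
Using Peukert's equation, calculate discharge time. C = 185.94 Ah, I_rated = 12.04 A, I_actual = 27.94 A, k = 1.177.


Step 1: t_rated = C / I_rated = 185.94 / 12.04 = 15.444 hr
Step 2: ratio = 12.04 / 27.94 = 0.43092
Step 3: ratio^k = 0.43092^1.177 = 0.37127
Step 4: t = t_rated * ratio^k = 15.444 * 0.37127 = 5.734 hr

5.734 hr


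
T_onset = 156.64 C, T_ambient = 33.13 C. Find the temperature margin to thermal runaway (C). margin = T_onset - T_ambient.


Safety margin = 156.64 C - 33.13 C = 123.51 C

123.51 C


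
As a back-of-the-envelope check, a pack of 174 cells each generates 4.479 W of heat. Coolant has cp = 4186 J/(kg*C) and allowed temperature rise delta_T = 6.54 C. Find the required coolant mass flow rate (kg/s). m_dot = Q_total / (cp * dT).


Q_total = 174 * 4.479 = 779.35 W
m_dot = Q_total / (cp * dT) = 779.35 / (4186 * 6.54) = 0.02847 kg/s

0.02847 kg/s


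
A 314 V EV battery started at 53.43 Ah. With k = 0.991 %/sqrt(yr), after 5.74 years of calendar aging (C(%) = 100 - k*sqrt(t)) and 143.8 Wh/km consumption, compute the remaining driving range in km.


Step 1: capacity retention = 100 - 0.991 * sqrt(5.74) = 100 - 0.991 * 2.3958 = 97.626%
Step 2: C_now = 53.43 * 97.626/100 = 52.162 Ah
Step 3: E_pack = V * C_now = 314 * 52.162 = 16379 Wh
Step 4: range = E_pack / consumption = 16379 / 143.8 = 113.9 km

113.9 km


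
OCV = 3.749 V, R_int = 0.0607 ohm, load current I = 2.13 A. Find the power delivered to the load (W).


Step 1: V_terminal = OCV - I*R = 3.749 - 2.13 * 0.0607 = 3.6197 V
Step 2: P_out = V_terminal * I = 3.6197 * 2.13 = 7.710 W

7.710 W


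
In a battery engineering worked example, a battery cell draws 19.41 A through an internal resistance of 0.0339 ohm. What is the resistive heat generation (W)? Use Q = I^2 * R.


Q = I^2 * R = 19.41^2 * 0.0339 = 12.77 W

12.77 W


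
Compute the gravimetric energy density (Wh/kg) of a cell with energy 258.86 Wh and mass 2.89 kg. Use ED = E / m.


Specific energy = 258.86 Wh / 2.89 kg = 89.57 Wh/kg

89.57 Wh/kg


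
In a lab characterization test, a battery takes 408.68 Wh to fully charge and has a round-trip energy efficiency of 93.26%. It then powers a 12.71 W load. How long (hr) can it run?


Step 1: E_discharge = eta/100 * E_charge = 93.26/100 * 408.68 = 381.13 Wh
Step 2: t = E_discharge / P = 381.13 / 12.71 = 29.99 hr

29.99 hr


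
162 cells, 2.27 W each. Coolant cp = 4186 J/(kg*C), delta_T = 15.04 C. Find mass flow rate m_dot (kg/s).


Q_total = 162 * 2.27 = 367.74 W
m_dot = Q_total / (cp * dT) = 367.74 / (4186 * 15.04) = 0.005841 kg/s

0.005841 kg/s


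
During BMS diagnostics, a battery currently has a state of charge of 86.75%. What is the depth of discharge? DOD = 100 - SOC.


Complement of SOC: DOD = 100% - 86.75% = 13.25%

13.25%


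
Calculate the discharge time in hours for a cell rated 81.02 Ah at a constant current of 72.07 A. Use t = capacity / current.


t = capacity / current = 81.02 / 72.07 = 1.124 hr

1.124 hr


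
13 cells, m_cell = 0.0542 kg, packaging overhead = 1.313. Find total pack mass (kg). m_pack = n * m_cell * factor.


m_pack = n * m_cell * overhead = 13 * 0.0542 * 1.313 = 0.9251 kg

0.9251 kg


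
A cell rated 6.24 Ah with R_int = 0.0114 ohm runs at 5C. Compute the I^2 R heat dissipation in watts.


Step 1: I = C_rate * capacity = 5 * 6.24 = 31.2 A
Step 2: Q = I^2 * R = 31.2^2 * 0.0114 = 973.44 * 0.0114 = 11.10 W

11.10 W


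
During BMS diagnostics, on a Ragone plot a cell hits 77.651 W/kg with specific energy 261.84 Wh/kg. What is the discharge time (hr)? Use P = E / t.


t = E / P = 261.84 / 77.651 = 3.372 hr

3.372 hr


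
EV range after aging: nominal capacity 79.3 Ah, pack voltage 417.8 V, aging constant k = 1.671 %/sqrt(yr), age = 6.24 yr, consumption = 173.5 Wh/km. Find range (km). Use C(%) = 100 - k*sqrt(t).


Step 1: capacity retention = 100 - 1.671 * sqrt(6.24) = 100 - 1.671 * 2.498 = 95.826%
Step 2: C_now = 79.3 * 95.826/100 = 75.99 Ah
Step 3: E_pack = V * C_now = 417.8 * 75.99 = 31749 Wh
Step 4: range = E_pack / consumption = 31749 / 173.5 = 183.0 km

183.0 km


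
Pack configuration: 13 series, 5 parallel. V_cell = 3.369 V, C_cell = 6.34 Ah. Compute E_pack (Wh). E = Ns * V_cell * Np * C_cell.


V_pack = 13 * 3.369 = 43.797 V
C_pack = 5 * 6.34 = 31.7 Ah
E = V_pack * C_pack = 43.797 * 31.7 = 1388 Wh

1388 Wh


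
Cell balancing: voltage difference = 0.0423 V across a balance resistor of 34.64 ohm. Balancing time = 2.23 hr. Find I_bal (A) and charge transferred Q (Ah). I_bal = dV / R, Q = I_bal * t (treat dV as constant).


I_bal = dV / R = 0.0423 / 34.64 = 0.0012211 A
Q = I_bal * t = 0.0012211 * 2.23 = 0.002723 Ah

I=0.0012211 A, Q=0.002723 Ah


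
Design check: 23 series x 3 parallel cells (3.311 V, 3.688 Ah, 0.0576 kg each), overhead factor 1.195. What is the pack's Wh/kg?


Step 1: V_pack = 23 * 3.311 = 76.153 V
Step 2: C_pack = 3 * 3.688 = 11.064 Ah
Step 3: E_pack = V_pack * C_pack = 76.153 * 11.064 = 842.56 Wh
Step 4: m_pack = 23 * 3 * 0.0576 * 1.195 = 4.7494 kg
Step 5: ED = E_pack / m_pack = 842.56 / 4.7494 = 177.4 Wh/kg

177.4 Wh/kg


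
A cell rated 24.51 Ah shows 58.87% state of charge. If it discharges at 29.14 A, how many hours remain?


Step 1: remaining = SOC/100 * C_total = 58.87/100 * 24.51 = 14.429 Ah
Step 2: t = remaining / I = 14.429 / 29.14 = 0.4952 hr

0.4952 hr


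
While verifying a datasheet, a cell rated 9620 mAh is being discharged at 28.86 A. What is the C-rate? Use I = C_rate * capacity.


Convert: capacity = 9620 mAh = 9.62 Ah
Rearranging: C_rate = 28.86 / 9.62 = 3C

3C


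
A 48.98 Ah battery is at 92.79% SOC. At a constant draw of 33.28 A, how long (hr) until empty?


Step 1: remaining = SOC/100 * C_total = 92.79/100 * 48.98 = 45.449 Ah
Step 2: t = remaining / I = 45.449 / 33.28 = 1.366 hr

1.366 hr


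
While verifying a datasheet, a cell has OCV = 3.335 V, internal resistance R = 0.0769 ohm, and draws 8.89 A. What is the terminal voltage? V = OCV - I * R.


V = OCV - I*R = 3.335 - 8.89 * 0.0769 = 2.651 V

2.651 V


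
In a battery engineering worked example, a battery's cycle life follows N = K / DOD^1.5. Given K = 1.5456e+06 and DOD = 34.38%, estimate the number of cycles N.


DOD^1.5 = 201.59
N = K / DOD^1.5 = 1.5456e+06 / 201.59 = 7667

7667 cycles


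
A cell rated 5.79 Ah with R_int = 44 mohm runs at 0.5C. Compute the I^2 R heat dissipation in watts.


Convert: R = 44 mohm = 0.044 ohm
Step 1: I = C_rate * capacity = 0.5 * 5.79 = 2.895 A
Step 2: Q = I^2 * R = 2.895^2 * 0.044 = 8.381 * 0.044 = 0.3688 W

0.3688 W


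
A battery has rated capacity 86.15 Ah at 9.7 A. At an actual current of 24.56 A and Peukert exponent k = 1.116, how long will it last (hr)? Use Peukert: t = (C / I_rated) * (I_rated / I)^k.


t_rated = C / I_rated = 86.15 / 9.7 = 8.8814 hr
(I_rated/I)^k = (0.39495)^1.116 = 0.3546
t = t_rated * (I_rated/I)^k = 8.8814 * 0.3546 = 3.149 hr

3.149 hr


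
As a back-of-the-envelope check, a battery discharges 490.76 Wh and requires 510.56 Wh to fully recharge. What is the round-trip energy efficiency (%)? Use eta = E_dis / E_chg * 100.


eta_e = E_dis / E_chg * 100 = 490.76 / 510.56 * 100 = 96.12%

96.12%


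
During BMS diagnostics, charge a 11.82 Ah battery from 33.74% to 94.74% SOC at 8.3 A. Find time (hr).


delta_Ah = 11.82 * (94.74 - 33.74) / 100 = 7.2102 Ah
t = delta_Ah / I = 7.2102 / 8.3 = 0.8687 hr

0.8687 hr


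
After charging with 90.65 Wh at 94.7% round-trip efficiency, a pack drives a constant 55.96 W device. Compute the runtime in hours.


Step 1: E_discharge = eta/100 * E_charge = 94.7/100 * 90.65 = 85.846 Wh
Step 2: t = E_discharge / P = 85.846 / 55.96 = 1.534 hr

1.534 hr


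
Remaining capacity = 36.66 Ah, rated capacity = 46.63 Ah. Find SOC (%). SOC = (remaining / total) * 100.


SOC = (remaining / total) * 100 = (36.66 / 46.63) * 100 = 78.62%

78.62%


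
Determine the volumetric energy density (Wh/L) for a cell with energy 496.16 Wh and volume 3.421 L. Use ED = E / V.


Volumetric ED = 496.16 Wh / 3.421 L = 145.0 Wh/L

145.0 Wh/L


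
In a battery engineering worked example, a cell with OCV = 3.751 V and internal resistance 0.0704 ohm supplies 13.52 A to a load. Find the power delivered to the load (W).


Step 1: V_terminal = OCV - I*R = 3.751 - 13.52 * 0.0704 = 2.7992 V
Step 2: P_out = V_terminal * I = 2.7992 * 13.52 = 37.85 W

37.85 W


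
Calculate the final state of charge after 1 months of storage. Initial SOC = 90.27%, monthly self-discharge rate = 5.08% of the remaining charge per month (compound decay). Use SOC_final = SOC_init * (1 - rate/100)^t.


Monthly retention factor = 1 - 5.08/100 = 0.9492
Over 1 months: factor^1 = 0.9492
SOC_final = 90.27 * 0.9492 = 85.68%

85.68%


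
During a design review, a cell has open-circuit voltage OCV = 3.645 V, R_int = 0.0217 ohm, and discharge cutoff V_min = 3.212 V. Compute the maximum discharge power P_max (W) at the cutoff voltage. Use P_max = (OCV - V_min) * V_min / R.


P_max = (OCV - V_min) * V_min / R = (3.645 - 3.212) * 3.212 / 0.0217 = 0.433 * 3.212 / 0.0217 = 64.09 W

64.09 W


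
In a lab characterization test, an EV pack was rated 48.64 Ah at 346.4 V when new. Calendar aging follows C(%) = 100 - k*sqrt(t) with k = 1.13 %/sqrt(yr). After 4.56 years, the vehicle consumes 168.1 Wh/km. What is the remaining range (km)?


Step 1: capacity retention = 100 - 1.13 * sqrt(4.56) = 100 - 1.13 * 2.1354 = 97.587%
Step 2: C_now = 48.64 * 97.587/100 = 47.466 Ah
Step 3: E_pack = V * C_now = 346.4 * 47.466 = 16442 Wh
Step 4: range = E_pack / consumption = 16442 / 168.1 = 97.81 km

97.81 km


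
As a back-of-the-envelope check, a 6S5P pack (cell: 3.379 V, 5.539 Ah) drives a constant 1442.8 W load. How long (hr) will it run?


Step 1: E_pack = Ns * V_cell * Np * C_cell = 6 * 3.379 * 5 * 5.539 = 561.49 Wh
Step 2: t = E_pack / P = 561.49 / 1442.8 = 0.3892 hr

0.3892 hr


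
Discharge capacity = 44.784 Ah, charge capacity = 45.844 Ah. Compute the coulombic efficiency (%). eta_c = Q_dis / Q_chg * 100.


eta_c = Q_dis / Q_chg * 100 = 44.784 / 45.844 * 100 = 97.69%

97.69%


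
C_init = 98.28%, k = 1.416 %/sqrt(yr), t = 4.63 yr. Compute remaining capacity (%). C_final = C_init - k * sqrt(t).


Step 1: sqrt(4.63 yr) = 2.1517
Step 2: drop = 1.416 * 2.1517 = 3.0468
Step 3: C_final = 98.28 - 3.0468 = 95.23%

95.23%


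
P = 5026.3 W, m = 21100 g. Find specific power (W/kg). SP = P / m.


Convert: m = 21100 g = 21.1 kg
Specific power = 5026.3 W / 21.1 kg = 238.2 W/kg

238.2 W/kg


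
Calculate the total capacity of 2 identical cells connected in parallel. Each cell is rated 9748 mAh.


Convert: C_cell = 9748 mAh = 9.748 Ah
C_total = 2 * 9.748 = 19.496 Ah

19.496 Ah


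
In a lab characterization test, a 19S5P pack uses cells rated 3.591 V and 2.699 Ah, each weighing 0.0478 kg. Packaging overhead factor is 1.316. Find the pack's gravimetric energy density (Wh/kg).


Step 1: V_pack = 19 * 3.591 = 68.229 V
Step 2: C_pack = 5 * 2.699 = 13.495 Ah
Step 3: E_pack = V_pack * C_pack = 68.229 * 13.495 = 920.75 Wh
Step 4: m_pack = 19 * 5 * 0.0478 * 1.316 = 5.976 kg
Step 5: ED = E_pack / m_pack = 920.75 / 5.976 = 154.1 Wh/kg

154.1 Wh/kg


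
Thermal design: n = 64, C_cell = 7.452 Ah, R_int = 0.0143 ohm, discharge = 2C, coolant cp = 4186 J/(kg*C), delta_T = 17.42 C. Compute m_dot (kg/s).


Step 1: I = 2 * 7.452 = 14.904 A
Step 2: Q_cell = I^2 * R = 14.904^2 * 0.0143 = 3.1764 W
Step 3: Q_total = 64 * 3.1764 = 203.29 W
Step 4: m_dot = Q_total / (cp * dT) = 203.29 / (4186 * 17.42) = 0.002788 kg/s

0.002788 kg/s


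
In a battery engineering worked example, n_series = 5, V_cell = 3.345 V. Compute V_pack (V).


V_pack = n * V_cell = 5 * 3.345 = 16.725 V

16.725 V


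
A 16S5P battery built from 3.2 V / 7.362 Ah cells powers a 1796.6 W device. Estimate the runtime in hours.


Step 1: E_pack = Ns * V_cell * Np * C_cell = 16 * 3.2 * 5 * 7.362 = 1884.7 Wh
Step 2: t = E_pack / P = 1884.7 / 1796.6 = 1.049 hr

1.049 hr


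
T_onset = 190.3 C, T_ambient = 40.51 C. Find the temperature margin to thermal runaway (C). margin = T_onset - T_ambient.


Safety margin = 190.3 C - 40.51 C = 149.79 C

149.79 C


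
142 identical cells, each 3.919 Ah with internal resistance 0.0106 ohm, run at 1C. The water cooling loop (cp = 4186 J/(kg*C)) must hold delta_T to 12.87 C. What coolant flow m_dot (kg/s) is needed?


Step 1: I = 1 * 3.919 = 3.919 A
Step 2: Q_cell = I^2 * R = 3.919^2 * 0.0106 = 0.1628 W
Step 3: Q_total = 142 * 0.1628 = 23.118 W
Step 4: m_dot = Q_total / (cp * dT) = 23.118 / (4186 * 12.87) = 4.291e-04 kg/s

4.291e-04 kg/s


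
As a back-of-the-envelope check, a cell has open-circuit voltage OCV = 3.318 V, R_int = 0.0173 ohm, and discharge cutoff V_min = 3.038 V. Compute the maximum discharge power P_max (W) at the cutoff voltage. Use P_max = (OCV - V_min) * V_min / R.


P_max = (OCV - V_min) * V_min / R = (3.318 - 3.038) * 3.038 / 0.0173 = 0.28 * 3.038 / 0.0173 = 49.17 W

49.17 W


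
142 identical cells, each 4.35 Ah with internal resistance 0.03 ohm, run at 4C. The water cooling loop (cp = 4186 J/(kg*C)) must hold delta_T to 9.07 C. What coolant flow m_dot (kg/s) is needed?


Step 1: I = 4 * 4.35 = 17.4 A
Step 2: Q_cell = I^2 * R = 17.4^2 * 0.03 = 9.0828 W
Step 3: Q_total = 142 * 9.0828 = 1289.8 W
Step 4: m_dot = Q_total / (cp * dT) = 1289.8 / (4186 * 9.07) = 0.03397 kg/s

0.03397 kg/s


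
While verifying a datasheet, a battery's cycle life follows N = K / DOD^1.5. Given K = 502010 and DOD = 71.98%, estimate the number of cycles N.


Step 1: DOD^1.5 = 71.98^1.5 = 610.69
Step 2: N = 502010 / 610.69 = 822.0 cycles

822.0 cycles


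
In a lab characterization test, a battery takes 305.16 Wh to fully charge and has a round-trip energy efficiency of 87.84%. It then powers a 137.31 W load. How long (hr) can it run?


Step 1: E_discharge = eta/100 * E_charge = 87.84/100 * 305.16 = 268.05 Wh
Step 2: t = E_discharge / P = 268.05 / 137.31 = 1.952 hr

1.952 hr
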